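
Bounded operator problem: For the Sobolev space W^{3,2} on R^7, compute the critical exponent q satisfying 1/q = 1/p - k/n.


Using the Sobolev embedding formula: 1/q = 1/p - k/n
1/q = 1/2 - 3/7 = 1/14
q = 1/(1/14) = 14

14.0000


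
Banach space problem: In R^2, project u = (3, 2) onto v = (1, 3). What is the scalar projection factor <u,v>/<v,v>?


Computing <u,v> = 3*1 + 2*3 = 9
Computing <v,v> = 1^2 + 3^2 = 10
Projection coefficient = 9/10 = 0.9000

0.9000


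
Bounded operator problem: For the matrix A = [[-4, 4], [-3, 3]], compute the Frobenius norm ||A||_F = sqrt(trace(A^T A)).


||A||_F^2 = sum a_ij^2
= (-4)^2 + 4^2 + (-3)^2 + 3^2
= 16 + 16 + 9 + 9 = 50
||A||_F = sqrt(50) = 7.0711

7.0711


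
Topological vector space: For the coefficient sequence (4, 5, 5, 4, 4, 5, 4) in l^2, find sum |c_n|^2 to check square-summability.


sum |c_n|^2 = 4^2 + 5^2 + 5^2 + 4^2 + 4^2 + 5^2 + 4^2
= 16 + 25 + 25 + 16 + 16 + 25 + 16
= 139

139


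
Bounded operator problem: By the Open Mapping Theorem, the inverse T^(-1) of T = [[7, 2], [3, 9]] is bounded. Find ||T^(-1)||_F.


det(T) = 7*9 - 2*3 = 57
T^(-1) = (1/57) * [[9, -2], [-3, 7]] = [[0.1579, -0.0351], [-0.0526, 0.1228]]
||T^(-1)||_F^2 = 0.1579^2 + (-0.0351)^2 + (-0.0526)^2 + 0.1228^2 = 0.0440
||T^(-1)||_F = sqrt(0.0440) = 0.2098

0.2098


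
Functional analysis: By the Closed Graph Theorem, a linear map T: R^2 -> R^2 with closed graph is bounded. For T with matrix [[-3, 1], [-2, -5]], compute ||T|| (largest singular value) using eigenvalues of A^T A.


A^T A = [[13, 7], [7, 26]]
trace(A^T A) = 39, det(A^T A) = 289
discriminant = 39^2 - 4*289 = 365
Largest eigenvalue of A^T A = (trace + sqrt(disc))/2 = 29.0525
||T|| = sqrt(29.0525) = 5.3900

5.3900


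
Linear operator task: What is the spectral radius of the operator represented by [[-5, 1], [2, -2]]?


For a 2x2 matrix, eigenvalues satisfy lambda^2 - (trace)*lambda + det = 0
trace = -5 + -2 = -7
det = -5*-2 - 1*2 = 8
discriminant = (-7)^2 - 4*(8) = 17
spectral radius = max |eigenvalue| = 5.5616

5.5616


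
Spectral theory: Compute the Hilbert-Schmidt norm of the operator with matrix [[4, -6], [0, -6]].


The Hilbert-Schmidt norm is sqrt(sum of squares of all entries).
Sum of squares = 4^2 + (-6)^2 + 0^2 + (-6)^2
= 16 + 36 + 0 + 36 = 88
||T||_HS = sqrt(88) = 9.3808

9.3808


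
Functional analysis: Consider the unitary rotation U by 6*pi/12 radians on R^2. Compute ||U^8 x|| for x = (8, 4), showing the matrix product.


U is a rotation by theta = 6*pi/12
U^8 = rotation by 8*theta = 48*pi/12 = 0*pi/12 (mod 2*pi)
cos(0*pi/12) = 1.0000, sin(0*pi/12) = 0.0000
U^8 x = (1.0000 * 8 - 0.0000 * 4, 0.0000 * 8 + 1.0000 * 4)
= (8.0000, 4.0000)
||U^8 x|| = sqrt(8.0000^2 + 4.0000^2) = sqrt(80.0000) = 8.9443

8.9443


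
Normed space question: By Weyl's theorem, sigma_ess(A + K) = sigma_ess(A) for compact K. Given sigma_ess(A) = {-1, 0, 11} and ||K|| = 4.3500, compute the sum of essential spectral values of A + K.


By Weyl's theorem, the essential spectrum is invariant under compact perturbations.
sigma_ess(A + K) = sigma_ess(A) = {-1, 0, 11}
Sum = -1 + 0 + 11 = 10

10


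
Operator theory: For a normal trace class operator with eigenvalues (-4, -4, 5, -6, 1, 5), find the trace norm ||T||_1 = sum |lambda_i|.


For a normal operator, singular values equal |eigenvalues|.
Trace norm = sum |lambda_i| = 4 + 4 + 5 + 6 + 1 + 5
= 25

25


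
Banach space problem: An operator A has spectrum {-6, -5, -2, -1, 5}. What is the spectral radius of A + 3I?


Spectrum of A + 3I = {-3, -2, 1, 2, 8}
Spectral radius = max |lambda| over the shifted spectrum
= max(3, 2, 1, 2, 8) = 8

8


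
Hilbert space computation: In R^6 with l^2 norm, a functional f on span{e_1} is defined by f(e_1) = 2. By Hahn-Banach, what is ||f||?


The norm of f is given by ||f|| = sup_{||x||=1} |f(x)|.
On span{e_1}, ||e_1|| = 1, so ||f|| = |f(e_1)| / ||e_1||
= |2| / 1 = 2.0000

2.0000


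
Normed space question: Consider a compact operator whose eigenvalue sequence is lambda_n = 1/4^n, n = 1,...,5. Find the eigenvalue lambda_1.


The eigenvalue formula gives lambda_1 = 1/4^1
= 1/4
= 0.2500

0.2500


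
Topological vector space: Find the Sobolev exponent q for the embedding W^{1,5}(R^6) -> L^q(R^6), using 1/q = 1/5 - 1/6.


Using the Sobolev embedding formula: 1/q = 1/p - k/n
1/q = 1/5 - 1/6 = 1/30
q = 1/(1/30) = 30

30.0000


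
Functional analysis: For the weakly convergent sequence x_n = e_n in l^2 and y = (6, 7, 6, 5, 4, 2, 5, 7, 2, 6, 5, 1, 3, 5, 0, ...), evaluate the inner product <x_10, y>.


x_10 = e_10 is the standard basis vector with 1 in position 10.
<x_10, y> = y_10 = 6
As n -> infinity, <x_n, y> -> 0, confirming weak convergence of (x_n) to 0.

6


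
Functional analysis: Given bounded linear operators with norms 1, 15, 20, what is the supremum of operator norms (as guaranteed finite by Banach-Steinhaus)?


By the Uniform Boundedness Principle, the supremum of norms is finite.
sup_k ||T_k|| = max(1, 15, 20) = 20

20


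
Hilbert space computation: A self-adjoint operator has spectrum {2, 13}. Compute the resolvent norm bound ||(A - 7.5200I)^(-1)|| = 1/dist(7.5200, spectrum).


dist(7.5200, {2, 13}) = min(|7.5200 - 2|, |7.5200 - 13|)
= min(5.5200, 5.4800) = 5.4800
Resolvent bound = 1/5.4800 = 0.1825

0.1825


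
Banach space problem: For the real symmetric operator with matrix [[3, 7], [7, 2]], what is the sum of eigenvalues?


For a self-adjoint (symmetric) matrix, the eigenvalues are real.
The sum of eigenvalues equals the trace of the matrix.
trace = 3 + 2 = 5

5


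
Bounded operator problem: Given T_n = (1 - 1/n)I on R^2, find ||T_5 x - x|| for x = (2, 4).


T_5 x - x = (1 - 1/5)x - x = -x/5
||x|| = sqrt(20) = 4.4721
||T_5 x - x|| = ||x||/5 = 4.4721/5 = 0.8944

0.8944


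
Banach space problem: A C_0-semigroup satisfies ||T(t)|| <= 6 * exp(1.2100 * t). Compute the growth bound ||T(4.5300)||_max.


||T(4.5300)|| <= 6 * exp(1.2100 * 4.5300)
= 6 * exp(5.4813)
= 6 * 240.1587
= 1440.9523

1440.9523


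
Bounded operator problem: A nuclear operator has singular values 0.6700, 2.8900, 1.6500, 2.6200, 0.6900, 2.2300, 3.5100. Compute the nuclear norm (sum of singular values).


The nuclear norm is the sum of all singular values.
||T||_1 = 0.6700 + 2.8900 + 1.6500 + 2.6200 + 0.6900 + 2.2300 + 3.5100
= 14.2600

14.2600


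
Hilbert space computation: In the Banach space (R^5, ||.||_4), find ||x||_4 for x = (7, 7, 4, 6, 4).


The l^4 norm = (sum |x_i|^4)^(1/4)
Sum of 4th powers = 2401 + 2401 + 256 + 1296 + 256 = 6610
||x||_4 = (6610)^(1/4) = 9.0168

9.0168


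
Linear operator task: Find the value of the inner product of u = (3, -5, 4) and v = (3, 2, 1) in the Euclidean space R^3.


Computing the standard inner product <u, v> = sum u_i * v_i
= 3*3 + -5*2 + 4*1
= 9 + -10 + 4
= 3

3


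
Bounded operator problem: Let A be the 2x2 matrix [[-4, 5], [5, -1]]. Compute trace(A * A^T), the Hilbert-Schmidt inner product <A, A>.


trace(A * A^T) = sum of squares of all entries
= (-4)^2 + 5^2 + 5^2 + (-1)^2
= 16 + 25 + 25 + 1
= 67

67


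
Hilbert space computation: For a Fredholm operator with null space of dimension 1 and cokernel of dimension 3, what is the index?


The Fredholm index is defined as ind(T) = dim(ker T) - dim(coker T)
= 1 - 3
= -2

-2


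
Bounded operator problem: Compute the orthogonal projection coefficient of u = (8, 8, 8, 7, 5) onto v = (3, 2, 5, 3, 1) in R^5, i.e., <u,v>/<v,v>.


Computing <u,v> = 8*3 + 8*2 + 8*5 + 7*3 + 5*1 = 106
Computing <v,v> = 3^2 + 2^2 + 5^2 + 3^2 + 1^2 = 48
Projection coefficient = 106/48 = 2.2083

2.2083


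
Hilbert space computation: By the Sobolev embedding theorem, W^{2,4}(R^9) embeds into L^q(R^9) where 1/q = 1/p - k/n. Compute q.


Using the Sobolev embedding formula: 1/q = 1/p - k/n
1/q = 1/4 - 2/9 = 1/36
q = 1/(1/36) = 36

36.0000


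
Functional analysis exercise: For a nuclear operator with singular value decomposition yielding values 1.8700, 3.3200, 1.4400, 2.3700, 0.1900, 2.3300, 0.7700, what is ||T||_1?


The nuclear norm is the sum of all singular values.
||T||_1 = 1.8700 + 3.3200 + 1.4400 + 2.3700 + 0.1900 + 2.3300 + 0.7700
= 12.2900

12.2900


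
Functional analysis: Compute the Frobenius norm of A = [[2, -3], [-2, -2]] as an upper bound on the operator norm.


||A||_F^2 = sum a_ij^2
= 2^2 + (-3)^2 + (-2)^2 + (-2)^2
= 4 + 9 + 4 + 4 = 21
||A||_F = sqrt(21) = 4.5826

4.5826


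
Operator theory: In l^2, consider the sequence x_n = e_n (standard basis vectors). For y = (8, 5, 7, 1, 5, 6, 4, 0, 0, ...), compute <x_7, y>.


x_7 = e_7 is the standard basis vector with 1 in position 7.
<x_7, y> = y_7 = 4
As n -> infinity, <x_n, y> -> 0, confirming weak convergence of (x_n) to 0.

4


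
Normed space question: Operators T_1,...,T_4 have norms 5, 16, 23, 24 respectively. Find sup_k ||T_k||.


By the Uniform Boundedness Principle, the supremum of norms is finite.
sup_k ||T_k|| = max(5, 16, 23, 24) = 24

24


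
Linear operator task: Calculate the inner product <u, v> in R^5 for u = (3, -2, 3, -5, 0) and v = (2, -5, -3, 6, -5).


Computing the standard inner product <u, v> = sum u_i * v_i
= 3*2 + -2*-5 + 3*-3 + -5*6 + 0*-5
= 6 + 10 + -9 + -30 + 0
= -23

-23


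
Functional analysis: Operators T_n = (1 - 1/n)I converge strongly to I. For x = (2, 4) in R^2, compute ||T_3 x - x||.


T_3 x - x = (1 - 1/3)x - x = -x/3
||x|| = sqrt(20) = 4.4721
||T_3 x - x|| = ||x||/3 = 4.4721/3 = 1.4907

1.4907


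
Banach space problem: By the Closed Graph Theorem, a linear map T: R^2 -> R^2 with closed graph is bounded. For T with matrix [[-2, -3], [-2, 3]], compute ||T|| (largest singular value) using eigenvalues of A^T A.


A^T A = [[8, 0], [0, 18]]
trace(A^T A) = 26, det(A^T A) = 144
discriminant = 26^2 - 4*144 = 100
Largest eigenvalue of A^T A = (trace + sqrt(disc))/2 = 18.0000
||T|| = sqrt(18.0000) = 4.2426

4.2426


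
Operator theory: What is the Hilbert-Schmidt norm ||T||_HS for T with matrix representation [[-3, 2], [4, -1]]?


The Hilbert-Schmidt norm is sqrt(sum of squares of all entries).
Sum of squares = (-3)^2 + 2^2 + 4^2 + (-1)^2
= 9 + 4 + 16 + 1 = 30
||T||_HS = sqrt(30) = 5.4772

5.4772


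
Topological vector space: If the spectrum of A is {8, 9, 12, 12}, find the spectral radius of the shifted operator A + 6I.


Spectrum of A + 6I = {14, 15, 18, 18}
Spectral radius = max |lambda| over the shifted spectrum
= max(14, 15, 18, 18) = 18

18


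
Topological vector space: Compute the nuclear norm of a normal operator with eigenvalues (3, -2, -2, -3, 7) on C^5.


For a normal operator, singular values equal |eigenvalues|.
Trace norm = sum |lambda_i| = 3 + 2 + 2 + 3 + 7
= 17

17


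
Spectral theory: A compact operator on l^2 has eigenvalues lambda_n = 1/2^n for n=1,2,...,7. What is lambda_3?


The eigenvalue formula gives lambda_3 = 1/2^3
= 1/8
= 0.1250

0.1250


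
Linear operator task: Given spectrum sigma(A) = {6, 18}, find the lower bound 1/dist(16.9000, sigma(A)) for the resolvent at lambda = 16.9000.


dist(16.9000, {6, 18}) = min(|16.9000 - 6|, |16.9000 - 18|)
= min(10.9000, 1.1000) = 1.1000
Resolvent bound = 1/1.1000 = 0.9091

0.9091


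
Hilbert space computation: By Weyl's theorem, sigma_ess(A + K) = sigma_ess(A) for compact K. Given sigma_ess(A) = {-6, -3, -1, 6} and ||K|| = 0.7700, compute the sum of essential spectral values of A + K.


By Weyl's theorem, the essential spectrum is invariant under compact perturbations.
sigma_ess(A + K) = sigma_ess(A) = {-6, -3, -1, 6}
Sum = -6 + -3 + -1 + 6 = -4

-4


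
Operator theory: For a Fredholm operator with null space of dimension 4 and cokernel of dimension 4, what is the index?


The Fredholm index is defined as ind(T) = dim(ker T) - dim(coker T)
= 4 - 4
= 0

0


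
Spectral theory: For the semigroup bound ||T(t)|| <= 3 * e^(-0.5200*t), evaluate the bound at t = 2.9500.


||T(2.9500)|| <= 3 * exp(-0.5200 * 2.9500)
= 3 * exp(-1.5340)
= 3 * 0.2157
= 0.6470

0.6470


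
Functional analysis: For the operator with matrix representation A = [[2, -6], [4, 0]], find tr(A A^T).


trace(A * A^T) = sum of squares of all entries
= 2^2 + (-6)^2 + 4^2 + 0^2
= 4 + 36 + 16 + 0
= 56

56


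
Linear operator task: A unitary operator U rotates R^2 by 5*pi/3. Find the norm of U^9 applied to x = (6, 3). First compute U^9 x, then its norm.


U is a rotation by theta = 5*pi/3
U^9 = rotation by 9*theta = 45*pi/3 = 3*pi/3 (mod 2*pi)
cos(3*pi/3) = -1.0000, sin(3*pi/3) = 0.0000
U^9 x = (-1.0000 * 6 - 0.0000 * 3, 0.0000 * 6 + -1.0000 * 3)
= (-6.0000, -3.0000)
||U^9 x|| = sqrt((-6.0000)^2 + (-3.0000)^2) = sqrt(45.0000) = 6.7082

6.7082


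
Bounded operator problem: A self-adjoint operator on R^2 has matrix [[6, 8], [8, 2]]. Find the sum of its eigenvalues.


For a self-adjoint (symmetric) matrix, the eigenvalues are real.
The sum of eigenvalues equals the trace of the matrix.
trace = 6 + 2 = 8

8


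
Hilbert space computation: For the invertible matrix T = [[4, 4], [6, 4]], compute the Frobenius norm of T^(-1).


det(T) = 4*4 - 4*6 = -8
T^(-1) = (1/-8) * [[4, -4], [-6, 4]] = [[-0.5000, 0.5000], [0.7500, -0.5000]]
||T^(-1)||_F^2 = (-0.5000)^2 + 0.5000^2 + 0.7500^2 + (-0.5000)^2 = 1.3125
||T^(-1)||_F = sqrt(1.3125) = 1.1456

1.1456


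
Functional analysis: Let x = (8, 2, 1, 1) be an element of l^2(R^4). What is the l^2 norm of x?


The l^2 norm = (sum |x_i|^2)^(1/2)
Sum of 2th powers = 64 + 4 + 1 + 1 = 70
||x||_2 = (70)^(1/2) = 8.3666

8.3666


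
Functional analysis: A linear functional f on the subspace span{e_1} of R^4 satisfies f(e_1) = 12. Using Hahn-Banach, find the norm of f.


The norm of f is given by ||f|| = sup_{||x||=1} |f(x)|.
On span{e_1}, ||e_1|| = 1, so ||f|| = |f(e_1)| / ||e_1||
= |12| / 1 = 12.0000

12.0000


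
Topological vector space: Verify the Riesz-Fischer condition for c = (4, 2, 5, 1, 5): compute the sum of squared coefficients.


sum |c_n|^2 = 4^2 + 2^2 + 5^2 + 1^2 + 5^2
= 16 + 4 + 25 + 1 + 25
= 71

71


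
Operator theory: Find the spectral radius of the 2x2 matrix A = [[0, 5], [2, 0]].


For a 2x2 matrix, eigenvalues satisfy lambda^2 - (trace)*lambda + det = 0
trace = 0 + 0 = 0
det = 0*0 - 5*2 = -10
discriminant = 0^2 - 4*(-10) = 40
spectral radius = max |eigenvalue| = 3.1623

3.1623


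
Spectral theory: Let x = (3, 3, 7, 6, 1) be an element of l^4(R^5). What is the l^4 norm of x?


The l^4 norm = (sum |x_i|^4)^(1/4)
Sum of 4th powers = 81 + 81 + 2401 + 1296 + 1 = 3860
||x||_4 = (3860)^(1/4) = 7.8822

7.8822


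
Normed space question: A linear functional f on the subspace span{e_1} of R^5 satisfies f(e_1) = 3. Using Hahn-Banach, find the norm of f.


The norm of f is given by ||f|| = sup_{||x||=1} |f(x)|.
On span{e_1}, ||e_1|| = 1, so ||f|| = |f(e_1)| / ||e_1||
= |3| / 1 = 3.0000

3.0000


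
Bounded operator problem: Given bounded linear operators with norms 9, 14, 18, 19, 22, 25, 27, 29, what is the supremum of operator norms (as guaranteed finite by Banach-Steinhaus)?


By the Uniform Boundedness Principle, the supremum of norms is finite.
sup_k ||T_k|| = max(9, 14, 18, 19, 22, 25, 27, 29) = 29

29


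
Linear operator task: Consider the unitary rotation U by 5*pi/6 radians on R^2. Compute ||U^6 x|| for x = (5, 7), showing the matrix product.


U is a rotation by theta = 5*pi/6
U^6 = rotation by 6*theta = 30*pi/6 = 6*pi/6 (mod 2*pi)
cos(6*pi/6) = -1.0000, sin(6*pi/6) = 0.0000
U^6 x = (-1.0000 * 5 - 0.0000 * 7, 0.0000 * 5 + -1.0000 * 7)
= (-5.0000, -7.0000)
||U^6 x|| = sqrt((-5.0000)^2 + (-7.0000)^2) = sqrt(74.0000) = 8.6023

8.6023


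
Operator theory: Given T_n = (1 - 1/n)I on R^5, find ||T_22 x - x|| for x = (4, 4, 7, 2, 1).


T_22 x - x = (1 - 1/22)x - x = -x/22
||x|| = sqrt(86) = 9.2736
||T_22 x - x|| = ||x||/22 = 9.2736/22 = 0.4215

0.4215


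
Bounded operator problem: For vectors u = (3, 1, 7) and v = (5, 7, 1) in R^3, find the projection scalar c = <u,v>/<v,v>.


Computing <u,v> = 3*5 + 1*7 + 7*1 = 29
Computing <v,v> = 5^2 + 7^2 + 1^2 = 75
Projection coefficient = 29/75 = 0.3867

0.3867


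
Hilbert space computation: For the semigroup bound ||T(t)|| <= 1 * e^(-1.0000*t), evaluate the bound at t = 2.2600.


||T(2.2600)|| <= 1 * exp(-1.0000 * 2.2600)
= 1 * exp(-2.2600)
= 1 * 0.1044
= 0.1044

0.1044


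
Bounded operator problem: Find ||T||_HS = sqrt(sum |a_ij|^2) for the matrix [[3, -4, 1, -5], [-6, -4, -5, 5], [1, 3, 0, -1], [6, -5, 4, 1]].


The Hilbert-Schmidt norm is sqrt(sum of squares of all entries).
Sum of squares = 3^2 + (-4)^2 + 1^2 + (-5)^2 + (-6)^2 + (-4)^2 + (-5)^2 + 5^2 + 1^2 + 3^2 + 0^2 + (-1)^2 + 6^2 + (-5)^2 + 4^2 + 1^2
= 9 + 16 + 1 + 25 + 36 + 16 + 25 + 25 + 1 + 9 + 0 + 1 + 36 + 25 + 16 + 1 = 242
||T||_HS = sqrt(242) = 15.5563

15.5563


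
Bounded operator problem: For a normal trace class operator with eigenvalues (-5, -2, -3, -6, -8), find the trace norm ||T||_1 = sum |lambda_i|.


For a normal operator, singular values equal |eigenvalues|.
Trace norm = sum |lambda_i| = 5 + 2 + 3 + 6 + 8
= 24

24


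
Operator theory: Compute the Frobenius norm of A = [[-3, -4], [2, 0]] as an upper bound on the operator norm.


||A||_F^2 = sum a_ij^2
= (-3)^2 + (-4)^2 + 2^2 + 0^2
= 9 + 16 + 4 + 0 = 29
||A||_F = sqrt(29) = 5.3852

5.3852


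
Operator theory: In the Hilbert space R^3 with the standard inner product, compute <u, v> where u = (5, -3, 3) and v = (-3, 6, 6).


Computing the standard inner product <u, v> = sum u_i * v_i
= 5*-3 + -3*6 + 3*6
= -15 + -18 + 18
= -15

-15


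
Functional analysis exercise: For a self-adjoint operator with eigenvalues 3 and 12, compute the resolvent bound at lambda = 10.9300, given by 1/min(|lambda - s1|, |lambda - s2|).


dist(10.9300, {3, 12}) = min(|10.9300 - 3|, |10.9300 - 12|)
= min(7.9300, 1.0700) = 1.0700
Resolvent bound = 1/1.0700 = 0.9346

0.9346


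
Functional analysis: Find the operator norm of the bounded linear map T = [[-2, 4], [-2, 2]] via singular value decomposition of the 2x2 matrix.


A^T A = [[8, -12], [-12, 20]]
trace(A^T A) = 28, det(A^T A) = 16
discriminant = 28^2 - 4*16 = 720
Largest eigenvalue of A^T A = (trace + sqrt(disc))/2 = 27.4164
||T|| = sqrt(27.4164) = 5.2361

5.2361


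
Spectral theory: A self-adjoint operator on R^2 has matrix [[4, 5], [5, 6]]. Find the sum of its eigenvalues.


For a self-adjoint (symmetric) matrix, the eigenvalues are real.
The sum of eigenvalues equals the trace of the matrix.
trace = 4 + 6 = 10

10


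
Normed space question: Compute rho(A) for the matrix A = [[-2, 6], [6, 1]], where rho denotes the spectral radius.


For a 2x2 matrix, eigenvalues satisfy lambda^2 - (trace)*lambda + det = 0
trace = -2 + 1 = -1
det = -2*1 - 6*6 = -38
discriminant = (-1)^2 - 4*(-38) = 153
spectral radius = max |eigenvalue| = 6.6847

6.6847


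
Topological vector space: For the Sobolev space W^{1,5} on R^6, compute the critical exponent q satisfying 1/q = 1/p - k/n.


Using the Sobolev embedding formula: 1/q = 1/p - k/n
1/q = 1/5 - 1/6 = 1/30
q = 1/(1/30) = 30

30.0000


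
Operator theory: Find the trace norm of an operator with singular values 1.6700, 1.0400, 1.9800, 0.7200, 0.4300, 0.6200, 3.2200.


The nuclear norm is the sum of all singular values.
||T||_1 = 1.6700 + 1.0400 + 1.9800 + 0.7200 + 0.4300 + 0.6200 + 3.2200
= 9.6800

9.6800


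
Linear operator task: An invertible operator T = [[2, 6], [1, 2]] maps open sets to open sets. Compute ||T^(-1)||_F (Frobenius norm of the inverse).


det(T) = 2*2 - 6*1 = -2
T^(-1) = (1/-2) * [[2, -6], [-1, 2]] = [[-1.0000, 3.0000], [0.5000, -1.0000]]
||T^(-1)||_F^2 = (-1.0000)^2 + 3.0000^2 + 0.5000^2 + (-1.0000)^2 = 11.2500
||T^(-1)||_F = sqrt(11.2500) = 3.3541

3.3541


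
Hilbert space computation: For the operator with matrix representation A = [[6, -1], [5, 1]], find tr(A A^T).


trace(A * A^T) = sum of squares of all entries
= 6^2 + (-1)^2 + 5^2 + 1^2
= 36 + 1 + 25 + 1
= 63

63


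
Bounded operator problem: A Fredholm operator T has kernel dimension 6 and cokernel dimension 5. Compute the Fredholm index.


The Fredholm index is defined as ind(T) = dim(ker T) - dim(coker T)
= 6 - 5
= 1

1


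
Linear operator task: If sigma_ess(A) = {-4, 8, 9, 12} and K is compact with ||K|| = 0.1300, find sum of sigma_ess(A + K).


By Weyl's theorem, the essential spectrum is invariant under compact perturbations.
sigma_ess(A + K) = sigma_ess(A) = {-4, 8, 9, 12}
Sum = -4 + 8 + 9 + 12 = 25

25


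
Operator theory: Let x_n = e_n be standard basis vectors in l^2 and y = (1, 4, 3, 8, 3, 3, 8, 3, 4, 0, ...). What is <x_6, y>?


x_6 = e_6 is the standard basis vector with 1 in position 6.
<x_6, y> = y_6 = 3
As n -> infinity, <x_n, y> -> 0, confirming weak convergence of (x_n) to 0.

3


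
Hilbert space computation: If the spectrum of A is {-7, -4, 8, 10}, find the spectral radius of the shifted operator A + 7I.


Spectrum of A + 7I = {0, 3, 15, 17}
Spectral radius = max |lambda| over the shifted spectrum
= max(0, 3, 15, 17) = 17

17


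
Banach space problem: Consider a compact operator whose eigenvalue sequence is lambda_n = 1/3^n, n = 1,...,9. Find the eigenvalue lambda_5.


The eigenvalue formula gives lambda_5 = 1/3^5
= 1/243
= 0.0041

0.0041


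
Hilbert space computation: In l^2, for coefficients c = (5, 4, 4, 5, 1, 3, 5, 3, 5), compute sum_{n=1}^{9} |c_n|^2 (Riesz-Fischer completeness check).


sum |c_n|^2 = 5^2 + 4^2 + 4^2 + 5^2 + 1^2 + 3^2 + 5^2 + 3^2 + 5^2
= 25 + 16 + 16 + 25 + 1 + 9 + 25 + 9 + 25
= 151

151


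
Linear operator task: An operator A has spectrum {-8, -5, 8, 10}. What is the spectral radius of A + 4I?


Spectrum of A + 4I = {-4, -1, 12, 14}
Spectral radius = max |lambda| over the shifted spectrum
= max(4, 1, 12, 14) = 14

14


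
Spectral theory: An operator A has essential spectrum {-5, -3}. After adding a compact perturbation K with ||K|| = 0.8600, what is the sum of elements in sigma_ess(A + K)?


By Weyl's theorem, the essential spectrum is invariant under compact perturbations.
sigma_ess(A + K) = sigma_ess(A) = {-5, -3}
Sum = -5 + -3 = -8

-8


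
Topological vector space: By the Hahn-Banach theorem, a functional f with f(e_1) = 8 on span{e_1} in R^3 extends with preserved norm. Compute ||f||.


The norm of f is given by ||f|| = sup_{||x||=1} |f(x)|.
On span{e_1}, ||e_1|| = 1, so ||f|| = |f(e_1)| / ||e_1||
= |8| / 1 = 8.0000

8.0000


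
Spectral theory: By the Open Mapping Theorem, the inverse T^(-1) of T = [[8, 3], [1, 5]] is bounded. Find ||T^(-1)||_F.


det(T) = 8*5 - 3*1 = 37
T^(-1) = (1/37) * [[5, -3], [-1, 8]] = [[0.1351, -0.0811], [-0.0270, 0.2162]]
||T^(-1)||_F^2 = 0.1351^2 + (-0.0811)^2 + (-0.0270)^2 + 0.2162^2 = 0.0723
||T^(-1)||_F = sqrt(0.0723) = 0.2689

0.2689


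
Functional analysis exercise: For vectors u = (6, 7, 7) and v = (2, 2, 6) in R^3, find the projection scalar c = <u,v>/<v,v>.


Computing <u,v> = 6*2 + 7*2 + 7*6 = 68
Computing <v,v> = 2^2 + 2^2 + 6^2 = 44
Projection coefficient = 68/44 = 1.5455

1.5455


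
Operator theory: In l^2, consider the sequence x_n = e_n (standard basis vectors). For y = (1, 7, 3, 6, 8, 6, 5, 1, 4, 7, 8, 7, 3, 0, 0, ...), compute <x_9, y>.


x_9 = e_9 is the standard basis vector with 1 in position 9.
<x_9, y> = y_9 = 4
As n -> infinity, <x_n, y> -> 0, confirming weak convergence of (x_n) to 0.

4


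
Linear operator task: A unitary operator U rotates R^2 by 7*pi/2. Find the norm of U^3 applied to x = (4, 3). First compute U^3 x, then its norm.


U is a rotation by theta = 7*pi/2
U^3 = rotation by 3*theta = 21*pi/2 = 1*pi/2 (mod 2*pi)
cos(1*pi/2) = 0.0000, sin(1*pi/2) = 1.0000
U^3 x = (0.0000 * 4 - 1.0000 * 3, 1.0000 * 4 + 0.0000 * 3)
= (-3.0000, 4.0000)
||U^3 x|| = sqrt((-3.0000)^2 + 4.0000^2) = sqrt(25.0000) = 5.0000

5.0000


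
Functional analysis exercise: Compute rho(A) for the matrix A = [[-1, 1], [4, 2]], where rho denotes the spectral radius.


For a 2x2 matrix, eigenvalues satisfy lambda^2 - (trace)*lambda + det = 0
trace = -1 + 2 = 1
det = -1*2 - 1*4 = -6
discriminant = 1^2 - 4*(-6) = 25
spectral radius = max |eigenvalue| = 3.0000

3.0000


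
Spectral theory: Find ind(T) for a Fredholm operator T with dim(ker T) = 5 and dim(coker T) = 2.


The Fredholm index is defined as ind(T) = dim(ker T) - dim(coker T)
= 5 - 2
= 3

3


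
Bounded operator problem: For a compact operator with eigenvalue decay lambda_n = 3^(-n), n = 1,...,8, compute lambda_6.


The eigenvalue formula gives lambda_6 = 1/3^6
= 1/729
= 0.0014

0.0014


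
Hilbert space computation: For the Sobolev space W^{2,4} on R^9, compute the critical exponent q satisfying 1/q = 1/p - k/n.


Using the Sobolev embedding formula: 1/q = 1/p - k/n
1/q = 1/4 - 2/9 = 1/36
q = 1/(1/36) = 36

36.0000


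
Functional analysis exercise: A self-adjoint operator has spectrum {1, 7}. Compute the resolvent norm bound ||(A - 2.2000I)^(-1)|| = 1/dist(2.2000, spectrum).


dist(2.2000, {1, 7}) = min(|2.2000 - 1|, |2.2000 - 7|)
= min(1.2000, 4.8000) = 1.2000
Resolvent bound = 1/1.2000 = 0.8333

0.8333


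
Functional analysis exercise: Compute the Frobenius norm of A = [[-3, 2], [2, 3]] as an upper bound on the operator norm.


||A||_F^2 = sum a_ij^2
= (-3)^2 + 2^2 + 2^2 + 3^2
= 9 + 4 + 4 + 9 = 26
||A||_F = sqrt(26) = 5.0990

5.0990


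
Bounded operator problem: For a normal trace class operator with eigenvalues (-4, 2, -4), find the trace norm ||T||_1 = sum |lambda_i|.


For a normal operator, singular values equal |eigenvalues|.
Trace norm = sum |lambda_i| = 4 + 2 + 4
= 10

10


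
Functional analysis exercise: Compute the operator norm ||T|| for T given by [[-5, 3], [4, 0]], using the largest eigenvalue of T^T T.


A^T A = [[41, -15], [-15, 9]]
trace(A^T A) = 50, det(A^T A) = 144
discriminant = 50^2 - 4*144 = 1924
Largest eigenvalue of A^T A = (trace + sqrt(disc))/2 = 46.9317
||T|| = sqrt(46.9317) = 6.8507

6.8507


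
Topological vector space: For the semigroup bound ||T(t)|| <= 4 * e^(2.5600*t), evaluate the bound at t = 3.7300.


||T(3.7300)|| <= 4 * exp(2.5600 * 3.7300)
= 4 * exp(9.5488)
= 4 * 14027.8511
= 56111.4046

56111.4046


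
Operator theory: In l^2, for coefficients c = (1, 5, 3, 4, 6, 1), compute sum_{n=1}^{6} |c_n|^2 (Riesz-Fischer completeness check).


sum |c_n|^2 = 1^2 + 5^2 + 3^2 + 4^2 + 6^2 + 1^2
= 1 + 25 + 9 + 16 + 36 + 1
= 88

88


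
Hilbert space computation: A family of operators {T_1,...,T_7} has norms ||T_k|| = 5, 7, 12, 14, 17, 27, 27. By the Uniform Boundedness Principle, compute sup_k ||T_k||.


By the Uniform Boundedness Principle, the supremum of norms is finite.
sup_k ||T_k|| = max(5, 7, 12, 14, 17, 27, 27) = 27

27


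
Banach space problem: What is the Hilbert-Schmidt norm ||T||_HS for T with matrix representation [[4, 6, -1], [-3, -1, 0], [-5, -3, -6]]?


The Hilbert-Schmidt norm is sqrt(sum of squares of all entries).
Sum of squares = 4^2 + 6^2 + (-1)^2 + (-3)^2 + (-1)^2 + 0^2 + (-5)^2 + (-3)^2 + (-6)^2
= 16 + 36 + 1 + 9 + 1 + 0 + 25 + 9 + 36 = 133
||T||_HS = sqrt(133) = 11.5326

11.5326


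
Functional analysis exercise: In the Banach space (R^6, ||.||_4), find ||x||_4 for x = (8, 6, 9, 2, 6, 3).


The l^4 norm = (sum |x_i|^4)^(1/4)
Sum of 4th powers = 4096 + 1296 + 6561 + 16 + 1296 + 81 = 13346
||x||_4 = (13346)^(1/4) = 10.7483

10.7483


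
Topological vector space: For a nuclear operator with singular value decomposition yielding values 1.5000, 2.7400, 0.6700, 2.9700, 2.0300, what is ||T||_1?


The nuclear norm is the sum of all singular values.
||T||_1 = 1.5000 + 2.7400 + 0.6700 + 2.9700 + 2.0300
= 9.9100

9.9100


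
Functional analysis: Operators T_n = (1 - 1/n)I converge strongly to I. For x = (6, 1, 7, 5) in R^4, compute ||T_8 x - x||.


T_8 x - x = (1 - 1/8)x - x = -x/8
||x|| = sqrt(111) = 10.5357
||T_8 x - x|| = ||x||/8 = 10.5357/8 = 1.3170

1.3170


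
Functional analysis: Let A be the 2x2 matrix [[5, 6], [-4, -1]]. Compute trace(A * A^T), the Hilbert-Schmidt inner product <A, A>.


trace(A * A^T) = sum of squares of all entries
= 5^2 + 6^2 + (-4)^2 + (-1)^2
= 25 + 36 + 16 + 1
= 78

78


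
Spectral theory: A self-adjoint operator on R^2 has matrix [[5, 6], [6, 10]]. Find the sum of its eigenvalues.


For a self-adjoint (symmetric) matrix, the eigenvalues are real.
The sum of eigenvalues equals the trace of the matrix.
trace = 5 + 10 = 15

15


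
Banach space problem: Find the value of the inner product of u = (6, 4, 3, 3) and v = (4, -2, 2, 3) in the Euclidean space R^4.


Computing the standard inner product <u, v> = sum u_i * v_i
= 6*4 + 4*-2 + 3*2 + 3*3
= 24 + -8 + 6 + 9
= 31

31


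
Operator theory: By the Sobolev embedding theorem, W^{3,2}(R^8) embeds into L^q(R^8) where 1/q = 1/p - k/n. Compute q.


Using the Sobolev embedding formula: 1/q = 1/p - k/n
1/q = 1/2 - 3/8 = 1/8
q = 1/(1/8) = 8

8.0000


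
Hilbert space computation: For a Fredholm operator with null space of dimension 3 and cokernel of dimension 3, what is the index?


The Fredholm index is defined as ind(T) = dim(ker T) - dim(coker T)
= 3 - 3
= 0

0


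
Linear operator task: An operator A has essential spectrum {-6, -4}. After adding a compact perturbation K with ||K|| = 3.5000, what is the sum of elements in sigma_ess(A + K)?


By Weyl's theorem, the essential spectrum is invariant under compact perturbations.
sigma_ess(A + K) = sigma_ess(A) = {-6, -4}
Sum = -6 + -4 = -10

-10


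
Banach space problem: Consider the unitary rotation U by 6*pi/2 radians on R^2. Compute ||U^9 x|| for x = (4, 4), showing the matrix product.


U is a rotation by theta = 6*pi/2
U^9 = rotation by 9*theta = 54*pi/2 = 2*pi/2 (mod 2*pi)
cos(2*pi/2) = -1.0000, sin(2*pi/2) = 0.0000
U^9 x = (-1.0000 * 4 - 0.0000 * 4, 0.0000 * 4 + -1.0000 * 4)
= (-4.0000, -4.0000)
||U^9 x|| = sqrt((-4.0000)^2 + (-4.0000)^2) = sqrt(32.0000) = 5.6569

5.6569


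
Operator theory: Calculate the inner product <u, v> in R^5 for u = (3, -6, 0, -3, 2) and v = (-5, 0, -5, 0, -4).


Computing the standard inner product <u, v> = sum u_i * v_i
= 3*-5 + -6*0 + 0*-5 + -3*0 + 2*-4
= -15 + 0 + 0 + 0 + -8
= -23

-23


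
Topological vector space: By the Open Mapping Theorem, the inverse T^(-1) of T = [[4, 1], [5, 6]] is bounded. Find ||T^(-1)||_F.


det(T) = 4*6 - 1*5 = 19
T^(-1) = (1/19) * [[6, -1], [-5, 4]] = [[0.3158, -0.0526], [-0.2632, 0.2105]]
||T^(-1)||_F^2 = 0.3158^2 + (-0.0526)^2 + (-0.2632)^2 + 0.2105^2 = 0.2161
||T^(-1)||_F = sqrt(0.2161) = 0.4648

0.4648


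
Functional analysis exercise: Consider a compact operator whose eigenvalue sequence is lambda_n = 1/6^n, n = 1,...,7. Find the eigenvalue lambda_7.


The eigenvalue formula gives lambda_7 = 1/6^7
= 1/279936
= 3.5722e-06

3.5722e-06


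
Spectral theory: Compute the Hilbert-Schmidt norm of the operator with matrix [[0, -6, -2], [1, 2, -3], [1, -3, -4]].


The Hilbert-Schmidt norm is sqrt(sum of squares of all entries).
Sum of squares = 0^2 + (-6)^2 + (-2)^2 + 1^2 + 2^2 + (-3)^2 + 1^2 + (-3)^2 + (-4)^2
= 0 + 36 + 4 + 1 + 4 + 9 + 1 + 9 + 16 = 80
||T||_HS = sqrt(80) = 8.9443

8.9443


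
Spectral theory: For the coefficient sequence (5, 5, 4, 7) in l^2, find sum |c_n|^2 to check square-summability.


sum |c_n|^2 = 5^2 + 5^2 + 4^2 + 7^2
= 25 + 25 + 16 + 49
= 115

115


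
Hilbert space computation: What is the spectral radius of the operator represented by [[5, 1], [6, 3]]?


For a 2x2 matrix, eigenvalues satisfy lambda^2 - (trace)*lambda + det = 0
trace = 5 + 3 = 8
det = 5*3 - 1*6 = 9
discriminant = 8^2 - 4*(9) = 28
spectral radius = max |eigenvalue| = 6.6458

6.6458


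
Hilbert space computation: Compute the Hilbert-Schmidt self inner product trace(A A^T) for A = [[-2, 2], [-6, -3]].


trace(A * A^T) = sum of squares of all entries
= (-2)^2 + 2^2 + (-6)^2 + (-3)^2
= 4 + 4 + 36 + 9
= 53

53


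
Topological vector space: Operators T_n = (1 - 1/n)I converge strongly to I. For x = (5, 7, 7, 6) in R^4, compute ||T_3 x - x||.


T_3 x - x = (1 - 1/3)x - x = -x/3
||x|| = sqrt(159) = 12.6095
||T_3 x - x|| = ||x||/3 = 12.6095/3 = 4.2032

4.2032


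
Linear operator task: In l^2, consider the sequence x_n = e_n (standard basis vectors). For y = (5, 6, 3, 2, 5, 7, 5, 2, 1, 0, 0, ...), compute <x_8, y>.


x_8 = e_8 is the standard basis vector with 1 in position 8.
<x_8, y> = y_8 = 2
As n -> infinity, <x_n, y> -> 0, confirming weak convergence of (x_n) to 0.

2


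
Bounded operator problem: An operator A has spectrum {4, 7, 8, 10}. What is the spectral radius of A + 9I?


Spectrum of A + 9I = {13, 16, 17, 19}
Spectral radius = max |lambda| over the shifted spectrum
= max(13, 16, 17, 19) = 19

19


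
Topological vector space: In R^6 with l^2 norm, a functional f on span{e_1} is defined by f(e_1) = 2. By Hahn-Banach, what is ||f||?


The norm of f is given by ||f|| = sup_{||x||=1} |f(x)|.
On span{e_1}, ||e_1|| = 1, so ||f|| = |f(e_1)| / ||e_1||
= |2| / 1 = 2.0000

2.0000


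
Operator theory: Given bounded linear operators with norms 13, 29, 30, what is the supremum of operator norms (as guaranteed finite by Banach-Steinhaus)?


By the Uniform Boundedness Principle, the supremum of norms is finite.
sup_k ||T_k|| = max(13, 29, 30) = 30

30


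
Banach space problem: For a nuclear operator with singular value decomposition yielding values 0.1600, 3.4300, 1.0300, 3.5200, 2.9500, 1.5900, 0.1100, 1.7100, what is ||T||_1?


The nuclear norm is the sum of all singular values.
||T||_1 = 0.1600 + 3.4300 + 1.0300 + 3.5200 + 2.9500 + 1.5900 + 0.1100 + 1.7100
= 14.5000

14.5000


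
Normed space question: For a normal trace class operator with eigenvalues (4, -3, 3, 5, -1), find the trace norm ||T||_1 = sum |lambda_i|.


For a normal operator, singular values equal |eigenvalues|.
Trace norm = sum |lambda_i| = 4 + 3 + 3 + 5 + 1
= 16

16


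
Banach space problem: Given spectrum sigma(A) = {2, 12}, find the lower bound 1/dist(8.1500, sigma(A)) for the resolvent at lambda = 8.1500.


dist(8.1500, {2, 12}) = min(|8.1500 - 2|, |8.1500 - 12|)
= min(6.1500, 3.8500) = 3.8500
Resolvent bound = 1/3.8500 = 0.2597

0.2597


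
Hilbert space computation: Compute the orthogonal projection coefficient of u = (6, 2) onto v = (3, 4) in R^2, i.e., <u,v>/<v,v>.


Computing <u,v> = 6*3 + 2*4 = 26
Computing <v,v> = 3^2 + 4^2 = 25
Projection coefficient = 26/25 = 1.0400

1.0400


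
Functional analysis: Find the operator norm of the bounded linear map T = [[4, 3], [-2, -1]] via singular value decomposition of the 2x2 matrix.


A^T A = [[20, 14], [14, 10]]
trace(A^T A) = 30, det(A^T A) = 4
discriminant = 30^2 - 4*4 = 884
Largest eigenvalue of A^T A = (trace + sqrt(disc))/2 = 29.8661
||T|| = sqrt(29.8661) = 5.4650

5.4650


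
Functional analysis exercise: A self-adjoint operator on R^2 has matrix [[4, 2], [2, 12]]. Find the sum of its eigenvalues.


For a self-adjoint (symmetric) matrix, the eigenvalues are real.
The sum of eigenvalues equals the trace of the matrix.
trace = 4 + 12 = 16

16


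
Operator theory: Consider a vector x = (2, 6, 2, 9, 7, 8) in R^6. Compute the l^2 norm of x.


The l^2 norm = (sum |x_i|^2)^(1/2)
Sum of 2th powers = 4 + 36 + 4 + 81 + 49 + 64 = 238
||x||_2 = (238)^(1/2) = 15.4272

15.4272


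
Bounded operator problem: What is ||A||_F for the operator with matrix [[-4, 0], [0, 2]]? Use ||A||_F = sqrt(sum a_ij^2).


||A||_F^2 = sum a_ij^2
= (-4)^2 + 0^2 + 0^2 + 2^2
= 16 + 0 + 0 + 4 = 20
||A||_F = sqrt(20) = 4.4721

4.4721


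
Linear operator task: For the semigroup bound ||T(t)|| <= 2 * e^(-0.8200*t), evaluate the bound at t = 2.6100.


||T(2.6100)|| <= 2 * exp(-0.8200 * 2.6100)
= 2 * exp(-2.1402)
= 2 * 0.1176
= 0.2353

0.2353


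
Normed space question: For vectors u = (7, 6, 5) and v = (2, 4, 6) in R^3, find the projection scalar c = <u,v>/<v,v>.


Computing <u,v> = 7*2 + 6*4 + 5*6 = 68
Computing <v,v> = 2^2 + 4^2 + 6^2 = 56
Projection coefficient = 68/56 = 1.2143

1.2143


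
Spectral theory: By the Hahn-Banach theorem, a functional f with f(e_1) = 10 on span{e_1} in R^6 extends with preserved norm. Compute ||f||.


The norm of f is given by ||f|| = sup_{||x||=1} |f(x)|.
On span{e_1}, ||e_1|| = 1, so ||f|| = |f(e_1)| / ||e_1||
= |10| / 1 = 10.0000

10.0000


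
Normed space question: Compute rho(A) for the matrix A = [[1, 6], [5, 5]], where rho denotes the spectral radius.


For a 2x2 matrix, eigenvalues satisfy lambda^2 - (trace)*lambda + det = 0
trace = 1 + 5 = 6
det = 1*5 - 6*5 = -25
discriminant = 6^2 - 4*(-25) = 136
spectral radius = max |eigenvalue| = 8.8310

8.8310


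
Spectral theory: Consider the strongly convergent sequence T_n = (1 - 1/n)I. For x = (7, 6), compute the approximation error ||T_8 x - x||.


T_8 x - x = (1 - 1/8)x - x = -x/8
||x|| = sqrt(85) = 9.2195
||T_8 x - x|| = ||x||/8 = 9.2195/8 = 1.1524

1.1524


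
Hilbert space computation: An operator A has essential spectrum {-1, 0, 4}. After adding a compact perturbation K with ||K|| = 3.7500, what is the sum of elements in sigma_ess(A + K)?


By Weyl's theorem, the essential spectrum is invariant under compact perturbations.
sigma_ess(A + K) = sigma_ess(A) = {-1, 0, 4}
Sum = -1 + 0 + 4 = 3

3


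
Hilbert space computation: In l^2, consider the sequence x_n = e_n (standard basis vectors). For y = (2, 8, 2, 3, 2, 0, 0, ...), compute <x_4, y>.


x_4 = e_4 is the standard basis vector with 1 in position 4.
<x_4, y> = y_4 = 3
As n -> infinity, <x_n, y> -> 0, confirming weak convergence of (x_n) to 0.

3


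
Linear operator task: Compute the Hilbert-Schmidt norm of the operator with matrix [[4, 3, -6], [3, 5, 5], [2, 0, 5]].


The Hilbert-Schmidt norm is sqrt(sum of squares of all entries).
Sum of squares = 4^2 + 3^2 + (-6)^2 + 3^2 + 5^2 + 5^2 + 2^2 + 0^2 + 5^2
= 16 + 9 + 36 + 9 + 25 + 25 + 4 + 0 + 25 = 149
||T||_HS = sqrt(149) = 12.2066

12.2066


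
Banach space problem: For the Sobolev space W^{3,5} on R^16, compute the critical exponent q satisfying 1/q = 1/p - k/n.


Using the Sobolev embedding formula: 1/q = 1/p - k/n
1/q = 1/5 - 3/16 = 1/80
q = 1/(1/80) = 80

80.0000


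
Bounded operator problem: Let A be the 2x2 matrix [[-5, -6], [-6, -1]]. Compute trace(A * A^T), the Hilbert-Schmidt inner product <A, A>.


trace(A * A^T) = sum of squares of all entries
= (-5)^2 + (-6)^2 + (-6)^2 + (-1)^2
= 25 + 36 + 36 + 1
= 98

98


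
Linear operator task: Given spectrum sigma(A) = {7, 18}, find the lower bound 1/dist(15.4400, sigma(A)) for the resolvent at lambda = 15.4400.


dist(15.4400, {7, 18}) = min(|15.4400 - 7|, |15.4400 - 18|)
= min(8.4400, 2.5600) = 2.5600
Resolvent bound = 1/2.5600 = 0.3906

0.3906


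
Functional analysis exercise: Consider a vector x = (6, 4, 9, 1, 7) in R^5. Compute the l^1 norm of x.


The l^1 norm equals the sum of absolute values of all components.
||x||_1 = 6 + 4 + 9 + 1 + 7
= 27

27.0000


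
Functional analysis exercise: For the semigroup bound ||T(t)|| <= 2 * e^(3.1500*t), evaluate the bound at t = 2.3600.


||T(2.3600)|| <= 2 * exp(3.1500 * 2.3600)
= 2 * exp(7.4340)
= 2 * 1692.5643
= 3385.1286

3385.1286


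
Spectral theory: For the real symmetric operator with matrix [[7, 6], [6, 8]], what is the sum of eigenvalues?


For a self-adjoint (symmetric) matrix, the eigenvalues are real.
The sum of eigenvalues equals the trace of the matrix.
trace = 7 + 8 = 15

15


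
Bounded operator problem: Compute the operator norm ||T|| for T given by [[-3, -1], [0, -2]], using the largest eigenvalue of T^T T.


A^T A = [[9, 3], [3, 5]]
trace(A^T A) = 14, det(A^T A) = 36
discriminant = 14^2 - 4*36 = 52
Largest eigenvalue of A^T A = (trace + sqrt(disc))/2 = 10.6056
||T|| = sqrt(10.6056) = 3.2566

3.2566


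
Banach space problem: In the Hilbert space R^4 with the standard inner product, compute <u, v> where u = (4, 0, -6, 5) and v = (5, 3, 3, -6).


Computing the standard inner product <u, v> = sum u_i * v_i
= 4*5 + 0*3 + -6*3 + 5*-6
= 20 + 0 + -18 + -30
= -28

-28
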